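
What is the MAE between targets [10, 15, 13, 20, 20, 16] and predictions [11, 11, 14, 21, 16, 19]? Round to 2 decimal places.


Absolute errors: [1, 4, 1, 1, 4, 3]
Sum of absolute errors = 14
MAE = 14 / 6 = 2.33

2.33


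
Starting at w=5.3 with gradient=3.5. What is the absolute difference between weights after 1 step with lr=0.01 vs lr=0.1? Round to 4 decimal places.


With lr=0.01: w_new = 5.3 - 0.01 * 3.5 = 5.265
With lr=0.1: w_new = 5.3 - 0.1 * 3.5 = 4.95
Absolute difference = |5.265 - 4.95|
= 0.3150

0.3150


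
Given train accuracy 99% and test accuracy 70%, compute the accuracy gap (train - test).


Gap = train_accuracy - test_accuracy
= 99 - 70
= 29%
This large gap strongly indicates overfitting.

29


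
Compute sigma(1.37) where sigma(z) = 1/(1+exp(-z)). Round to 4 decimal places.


sigmoid(z) = 1 / (1 + exp(-z))
exp(-(1.37)) = exp(-1.37) = 0.2541
1 + 0.2541 = 1.2541
1 / 1.2541 = 0.7974

0.7974


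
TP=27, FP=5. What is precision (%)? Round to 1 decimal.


Precision = TP / (TP + FP) * 100
= 27 / (27 + 5)
= 27 / 32
= 0.8438
= 84.4%

84.4


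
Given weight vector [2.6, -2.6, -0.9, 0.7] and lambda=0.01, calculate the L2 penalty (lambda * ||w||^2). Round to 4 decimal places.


Squaring each weight:
2.6^2 = 6.76
(-2.6)^2 = 6.76
(-0.9)^2 = 0.81
0.7^2 = 0.49
Sum of squares = 14.82
Penalty = 0.01 * 14.82 = 0.1482

0.1482


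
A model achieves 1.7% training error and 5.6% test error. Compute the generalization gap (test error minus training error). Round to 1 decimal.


Generalization gap = test_error - train_error
= 5.6 - 1.7
= 3.9%
A moderate gap.

3.9


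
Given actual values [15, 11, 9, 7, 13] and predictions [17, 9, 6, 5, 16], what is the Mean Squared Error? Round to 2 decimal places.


Differences: [-2, 2, 3, 2, -3]
Squared errors: [4, 4, 9, 4, 9]
Sum of squared errors = 30
MSE = 30 / 5 = 6.00

6.00


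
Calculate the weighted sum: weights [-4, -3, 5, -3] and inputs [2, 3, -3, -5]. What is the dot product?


Element-wise products:
-4 * 2 = -8
-3 * 3 = -9
5 * -3 = -15
-3 * -5 = 15
Sum = -8 + -9 + -15 + 15
= -17

-17


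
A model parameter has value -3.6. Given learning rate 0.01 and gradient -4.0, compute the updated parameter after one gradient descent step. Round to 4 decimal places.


w_new = w_old - lr * gradient
= -3.6 - 0.01 * -4.0
= -3.6 - (-0.04)
= -3.5600

-3.5600


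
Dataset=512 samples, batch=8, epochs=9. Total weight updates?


Iterations per epoch = 512 / 8 = 64
Total updates = iterations_per_epoch * epochs
= 64 * 9
= 576

576


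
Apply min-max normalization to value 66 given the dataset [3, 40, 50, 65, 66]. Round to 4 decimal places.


Min = 3, Max = 66
Range = 66 - 3 = 63
Scaled = (x - min) / (max - min)
= (66 - 3) / 63
= 63 / 63
= 1.0000

1.0000


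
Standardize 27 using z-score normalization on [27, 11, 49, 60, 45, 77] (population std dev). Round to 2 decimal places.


Mean = (27 + 11 + 49 + 60 + 45 + 77) / 6 = 44.8333
Variance = sum((x_i - mean)^2) / n = 457.4722
Std = sqrt(457.4722) = 21.3886
Z = (x - mean) / std
= (27 - 44.8333) / 21.3886
= -17.8333 / 21.3886
= -0.83

-0.83


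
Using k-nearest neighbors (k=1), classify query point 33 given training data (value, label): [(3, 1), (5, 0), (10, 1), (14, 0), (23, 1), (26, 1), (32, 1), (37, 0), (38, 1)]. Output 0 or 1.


Distances from query 33:
Point 32 (class 1): distance = 1
K=1 nearest neighbors: classes = [1]
Votes for class 1: 1 / 1
Majority vote => class 1

1


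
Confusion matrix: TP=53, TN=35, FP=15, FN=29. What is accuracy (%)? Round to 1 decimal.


Accuracy = (TP + TN) / (TP + TN + FP + FN) * 100
= (53 + 35) / (53 + 35 + 15 + 29)
= 88 / 132
= 0.6667
= 66.7%

66.7


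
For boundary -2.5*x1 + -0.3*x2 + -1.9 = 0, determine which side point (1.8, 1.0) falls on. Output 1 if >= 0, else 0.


Compute -2.5 * 1.8 + -0.3 * 1.0 + -1.9
= -4.5 + -0.3 + -1.9
= -6.7
Since -6.7 < 0, the point is on the negative side.

0


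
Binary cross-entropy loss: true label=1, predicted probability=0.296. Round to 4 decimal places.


For y=1: Loss = -log(p)
= -log(0.296)
= -(-1.2174)
= 1.2174

1.2174


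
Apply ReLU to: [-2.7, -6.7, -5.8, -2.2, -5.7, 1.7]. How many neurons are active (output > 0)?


ReLU(x) = max(0, x) for each element:
ReLU(-2.7) = 0
ReLU(-6.7) = 0
ReLU(-5.8) = 0
ReLU(-2.2) = 0
ReLU(-5.7) = 0
ReLU(1.7) = 1.7
Active neurons (>0): 1

1


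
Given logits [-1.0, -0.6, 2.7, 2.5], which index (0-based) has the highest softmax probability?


Softmax is a monotonic transformation, so it preserves the argmax.
We need to find the index of the maximum logit.
Index 0: -1.0
Index 1: -0.6
Index 2: 2.7
Index 3: 2.5
Maximum logit = 2.7 at index 2

2


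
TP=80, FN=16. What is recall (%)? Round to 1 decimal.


Recall = TP / (TP + FN) * 100
= 80 / (80 + 16)
= 80 / 96
= 0.8333
= 83.3%

83.3


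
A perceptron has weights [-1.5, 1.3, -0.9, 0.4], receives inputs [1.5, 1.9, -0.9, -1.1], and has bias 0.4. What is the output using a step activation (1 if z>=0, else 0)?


z = w . x + b
= -1.5*1.5 + 1.3*1.9 + -0.9*-0.9 + 0.4*-1.1 + 0.4
= -2.25 + 2.47 + 0.81 + -0.44 + 0.4
= 0.59 + 0.4
= 0.99
Since z = 0.99 >= 0, output = 1

1


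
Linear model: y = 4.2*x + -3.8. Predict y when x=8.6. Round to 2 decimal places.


y = 4.2 * 8.6 + (-3.8)
= 36.12 + (-3.8)
= 32.32

32.32


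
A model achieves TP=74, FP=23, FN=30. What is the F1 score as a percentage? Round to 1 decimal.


Precision = TP / (TP + FP) = 74 / 97 = 0.7629
Recall = TP / (TP + FN) = 74 / 104 = 0.7115
F1 = 2 * P * R / (P + R)
= 2 * 0.7629 * 0.7115 / (0.7629 + 0.7115)
= 1.0856 / 1.4744
= 0.7363
As percentage: 73.6%

73.6


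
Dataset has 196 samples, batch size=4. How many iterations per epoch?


Iterations per epoch = dataset_size / batch_size
= 196 / 4
= 49

49


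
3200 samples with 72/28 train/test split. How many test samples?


Train samples = 3200 * 72% = 2304
Test samples = 3200 - 2304
= 896

896


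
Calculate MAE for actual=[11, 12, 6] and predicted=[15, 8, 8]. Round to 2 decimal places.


Absolute errors: [4, 4, 2]
Sum of absolute errors = 10
MAE = 10 / 3 = 3.33

3.33


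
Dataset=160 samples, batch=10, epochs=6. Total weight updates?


Iterations per epoch = 160 / 10 = 16
Total updates = iterations_per_epoch * epochs
= 16 * 6
= 96

96


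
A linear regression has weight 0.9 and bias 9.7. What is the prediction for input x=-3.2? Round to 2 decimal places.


y = 0.9 * -3.2 + (9.7)
= -2.88 + (9.7)
= 6.82

6.82


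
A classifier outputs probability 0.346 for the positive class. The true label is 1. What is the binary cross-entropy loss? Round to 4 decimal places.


For y=1: Loss = -log(p)
= -log(0.346)
= -(-1.0613)
= 1.0613

1.0613


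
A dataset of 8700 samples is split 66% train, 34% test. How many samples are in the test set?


Train samples = 8700 * 66% = 5742
Test samples = 8700 - 5742
= 2958

2958


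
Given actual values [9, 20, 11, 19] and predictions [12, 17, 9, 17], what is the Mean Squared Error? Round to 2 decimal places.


Differences: [-3, 3, 2, 2]
Squared errors: [9, 9, 4, 4]
Sum of squared errors = 26
MSE = 26 / 4 = 6.50

6.50


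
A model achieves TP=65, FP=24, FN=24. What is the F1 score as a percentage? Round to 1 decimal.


Precision = TP / (TP + FP) = 65 / 89 = 0.7303
Recall = TP / (TP + FN) = 65 / 89 = 0.7303
F1 = 2 * P * R / (P + R)
= 2 * 0.7303 * 0.7303 / (0.7303 + 0.7303)
= 1.0668 / 1.4607
= 0.7303
As percentage: 73.0%

73.0


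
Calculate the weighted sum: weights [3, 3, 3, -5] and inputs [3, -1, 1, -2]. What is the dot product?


Element-wise products:
3 * 3 = 9
3 * -1 = -3
3 * 1 = 3
-5 * -2 = 10
Sum = 9 + -3 + 3 + 10
= 19

19


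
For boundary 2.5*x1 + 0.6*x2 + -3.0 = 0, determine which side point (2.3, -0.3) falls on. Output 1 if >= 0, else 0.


Compute 2.5 * 2.3 + 0.6 * -0.3 + -3.0
= 5.75 + -0.18 + -3.0
= 2.57
Since 2.57 >= 0, the point is on the positive side.

1


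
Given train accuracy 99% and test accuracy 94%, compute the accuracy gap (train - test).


Gap = train_accuracy - test_accuracy
= 99 - 94
= 5%
This moderate gap may indicate mild overfitting.

5


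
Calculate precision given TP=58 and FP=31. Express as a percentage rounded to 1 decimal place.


Precision = TP / (TP + FP) * 100
= 58 / (58 + 31)
= 58 / 89
= 0.6517
= 65.2%

65.2


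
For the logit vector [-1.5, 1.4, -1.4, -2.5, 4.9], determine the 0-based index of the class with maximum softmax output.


Softmax is a monotonic transformation, so it preserves the argmax.
We need to find the index of the maximum logit.
Index 0: -1.5
Index 1: 1.4
Index 2: -1.4
Index 3: -2.5
Index 4: 4.9
Maximum logit = 4.9 at index 4

4


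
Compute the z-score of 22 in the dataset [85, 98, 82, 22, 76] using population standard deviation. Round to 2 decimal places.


Mean = (85 + 98 + 82 + 22 + 76) / 5 = 72.6
Variance = sum((x_i - mean)^2) / n = 691.84
Std = sqrt(691.84) = 26.3029
Z = (x - mean) / std
= (22 - 72.6) / 26.3029
= -50.6 / 26.3029
= -1.92

-1.92


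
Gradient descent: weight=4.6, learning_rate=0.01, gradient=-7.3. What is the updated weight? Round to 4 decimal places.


w_new = w_old - lr * gradient
= 4.6 - 0.01 * -7.3
= 4.6 - (-0.073)
= 4.6730

4.6730


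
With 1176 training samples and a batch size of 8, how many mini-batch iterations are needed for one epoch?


Iterations per epoch = dataset_size / batch_size
= 1176 / 8
= 147

147


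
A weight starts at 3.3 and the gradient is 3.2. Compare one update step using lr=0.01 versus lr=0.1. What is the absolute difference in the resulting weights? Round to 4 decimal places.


With lr=0.01: w_new = 3.3 - 0.01 * 3.2 = 3.268
With lr=0.1: w_new = 3.3 - 0.1 * 3.2 = 2.98
Absolute difference = |3.268 - 2.98|
= 0.2880

0.2880


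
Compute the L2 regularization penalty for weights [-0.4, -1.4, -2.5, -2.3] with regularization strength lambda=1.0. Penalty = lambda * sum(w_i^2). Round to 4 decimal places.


Squaring each weight:
(-0.4)^2 = 0.16
(-1.4)^2 = 1.96
(-2.5)^2 = 6.25
(-2.3)^2 = 5.29
Sum of squares = 13.66
Penalty = 1.0 * 13.66 = 13.6600

13.6600


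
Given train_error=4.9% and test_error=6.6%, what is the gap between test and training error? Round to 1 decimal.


Generalization gap = test_error - train_error
= 6.6 - 4.9
= 1.7%
A small gap suggests good generalization.

1.7


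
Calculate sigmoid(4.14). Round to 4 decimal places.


sigmoid(z) = 1 / (1 + exp(-z))
exp(-(4.14)) = exp(-4.14) = 0.0159
1 + 0.0159 = 1.0159
1 / 1.0159 = 0.9843

0.9843


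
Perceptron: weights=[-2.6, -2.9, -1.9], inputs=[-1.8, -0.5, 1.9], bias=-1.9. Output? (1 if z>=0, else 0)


z = w . x + b
= -2.6*-1.8 + -2.9*-0.5 + -1.9*1.9 + -1.9
= 4.68 + 1.45 + -3.61 + -1.9
= 2.52 + -1.9
= 0.62
Since z = 0.62 >= 0, output = 1

1


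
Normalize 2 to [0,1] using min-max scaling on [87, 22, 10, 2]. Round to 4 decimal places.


Min = 2, Max = 87
Range = 87 - 2 = 85
Scaled = (x - min) / (max - min)
= (2 - 2) / 85
= 0 / 85
= 0.0000

0.0000


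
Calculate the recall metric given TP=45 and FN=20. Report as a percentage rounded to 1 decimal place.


Recall = TP / (TP + FN) * 100
= 45 / (45 + 20)
= 45 / 65
= 0.6923
= 69.2%

69.2


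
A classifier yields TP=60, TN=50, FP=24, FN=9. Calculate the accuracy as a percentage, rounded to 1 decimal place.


Accuracy = (TP + TN) / (TP + TN + FP + FN) * 100
= (60 + 50) / (60 + 50 + 24 + 9)
= 110 / 143
= 0.7692
= 76.9%

76.9


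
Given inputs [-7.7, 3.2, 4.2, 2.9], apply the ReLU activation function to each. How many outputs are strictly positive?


ReLU(x) = max(0, x) for each element:
ReLU(-7.7) = 0
ReLU(3.2) = 3.2
ReLU(4.2) = 4.2
ReLU(2.9) = 2.9
Active neurons (>0): 3

3


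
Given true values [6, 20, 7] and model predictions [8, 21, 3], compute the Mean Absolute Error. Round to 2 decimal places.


Absolute errors: [2, 1, 4]
Sum of absolute errors = 7
MAE = 7 / 3 = 2.33

2.33


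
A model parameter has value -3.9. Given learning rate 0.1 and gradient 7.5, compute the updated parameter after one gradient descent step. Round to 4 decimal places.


w_new = w_old - lr * gradient
= -3.9 - 0.1 * 7.5
= -3.9 - (0.75)
= -4.6500

-4.6500


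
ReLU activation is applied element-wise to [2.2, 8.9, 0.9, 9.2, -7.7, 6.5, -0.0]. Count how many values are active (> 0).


ReLU(x) = max(0, x) for each element:
ReLU(2.2) = 2.2
ReLU(8.9) = 8.9
ReLU(0.9) = 0.9
ReLU(9.2) = 9.2
ReLU(-7.7) = 0
ReLU(6.5) = 6.5
ReLU(-0.0) = 0
Active neurons (>0): 5

5


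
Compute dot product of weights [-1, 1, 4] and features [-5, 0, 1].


Element-wise products:
-1 * -5 = 5
1 * 0 = 0
4 * 1 = 4
Sum = 5 + 0 + 4
= 9

9


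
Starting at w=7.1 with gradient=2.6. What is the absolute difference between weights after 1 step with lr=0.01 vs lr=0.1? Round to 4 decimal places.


With lr=0.01: w_new = 7.1 - 0.01 * 2.6 = 7.074
With lr=0.1: w_new = 7.1 - 0.1 * 2.6 = 6.84
Absolute difference = |7.074 - 6.84|
= 0.2340

0.2340


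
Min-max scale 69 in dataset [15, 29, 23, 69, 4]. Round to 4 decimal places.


Min = 4, Max = 69
Range = 69 - 4 = 65
Scaled = (x - min) / (max - min)
= (69 - 4) / 65
= 65 / 65
= 1.0000

1.0000


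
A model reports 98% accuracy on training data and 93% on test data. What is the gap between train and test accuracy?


Gap = train_accuracy - test_accuracy
= 98 - 93
= 5%
This moderate gap may indicate mild overfitting.

5


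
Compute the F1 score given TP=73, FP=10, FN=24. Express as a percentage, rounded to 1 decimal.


Precision = TP / (TP + FP) = 73 / 83 = 0.8795
Recall = TP / (TP + FN) = 73 / 97 = 0.7526
F1 = 2 * P * R / (P + R)
= 2 * 0.8795 * 0.7526 / (0.8795 + 0.7526)
= 1.3238 / 1.6321
= 0.8111
As percentage: 81.1%

81.1


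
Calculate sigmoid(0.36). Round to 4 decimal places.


sigmoid(z) = 1 / (1 + exp(-z))
exp(-(0.36)) = exp(-0.36) = 0.6977
1 + 0.6977 = 1.6977
1 / 1.6977 = 0.5890

0.5890


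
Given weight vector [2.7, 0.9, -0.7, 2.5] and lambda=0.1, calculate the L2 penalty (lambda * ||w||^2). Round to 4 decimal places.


Squaring each weight:
2.7^2 = 7.29
0.9^2 = 0.81
(-0.7)^2 = 0.49
2.5^2 = 6.25
Sum of squares = 14.84
Penalty = 0.1 * 14.84 = 1.4840

1.4840


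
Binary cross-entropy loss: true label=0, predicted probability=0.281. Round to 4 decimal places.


For y=0: Loss = -log(1-p)
= -log(1 - 0.281)
= -log(0.719)
= -(-0.3299)
= 0.3299

0.3299


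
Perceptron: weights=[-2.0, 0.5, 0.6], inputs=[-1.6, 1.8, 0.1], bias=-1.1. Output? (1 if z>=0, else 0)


z = w . x + b
= -2.0*-1.6 + 0.5*1.8 + 0.6*0.1 + -1.1
= 3.2 + 0.9 + 0.06 + -1.1
= 4.16 + -1.1
= 3.06
Since z = 3.06 >= 0, output = 1

1


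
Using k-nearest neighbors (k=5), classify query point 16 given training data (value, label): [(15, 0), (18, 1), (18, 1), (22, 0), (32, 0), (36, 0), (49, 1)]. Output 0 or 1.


Distances from query 16:
Point 15 (class 0): distance = 1
Point 18 (class 1): distance = 2
Point 18 (class 1): distance = 2
Point 22 (class 0): distance = 6
Point 32 (class 0): distance = 16
K=5 nearest neighbors: classes = [0, 1, 1, 0, 0]
Votes for class 1: 2 / 5
Majority vote => class 0

0


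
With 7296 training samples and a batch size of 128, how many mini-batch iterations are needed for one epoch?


Iterations per epoch = dataset_size / batch_size
= 7296 / 128
= 57

57


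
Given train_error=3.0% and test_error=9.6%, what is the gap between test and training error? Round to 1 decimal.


Generalization gap = test_error - train_error
= 9.6 - 3.0
= 6.6%
A moderate gap.

6.6


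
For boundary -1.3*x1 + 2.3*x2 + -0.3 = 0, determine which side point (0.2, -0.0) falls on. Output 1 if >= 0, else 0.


Compute -1.3 * 0.2 + 2.3 * -0.0 + -0.3
= -0.26 + -0.0 + -0.3
= -0.56
Since -0.56 < 0, the point is on the negative side.

0


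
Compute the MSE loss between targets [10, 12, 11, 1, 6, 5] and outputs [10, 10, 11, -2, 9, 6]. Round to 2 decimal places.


Differences: [0, 2, 0, 3, -3, -1]
Squared errors: [0, 4, 0, 9, 9, 1]
Sum of squared errors = 23
MSE = 23 / 6 = 3.83

3.83


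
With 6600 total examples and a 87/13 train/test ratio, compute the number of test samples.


Train samples = 6600 * 87% = 5742
Test samples = 6600 - 5742
= 858

858


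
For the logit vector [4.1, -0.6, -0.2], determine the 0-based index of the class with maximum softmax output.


Softmax is a monotonic transformation, so it preserves the argmax.
We need to find the index of the maximum logit.
Index 0: 4.1
Index 1: -0.6
Index 2: -0.2
Maximum logit = 4.1 at index 0

0


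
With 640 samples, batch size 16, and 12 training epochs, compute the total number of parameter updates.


Iterations per epoch = 640 / 16 = 40
Total updates = iterations_per_epoch * epochs
= 40 * 12
= 480

480


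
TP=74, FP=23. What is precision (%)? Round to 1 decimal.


Precision = TP / (TP + FP) * 100
= 74 / (74 + 23)
= 74 / 97
= 0.7629
= 76.3%

76.3


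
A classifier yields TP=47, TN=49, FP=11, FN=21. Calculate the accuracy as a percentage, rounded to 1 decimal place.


Accuracy = (TP + TN) / (TP + TN + FP + FN) * 100
= (47 + 49) / (47 + 49 + 11 + 21)
= 96 / 128
= 0.75
= 75.0%

75.0


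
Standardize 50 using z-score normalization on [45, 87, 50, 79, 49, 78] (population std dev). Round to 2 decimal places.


Mean = (45 + 87 + 50 + 79 + 49 + 78) / 6 = 64.6667
Variance = sum((x_i - mean)^2) / n = 288.2222
Std = sqrt(288.2222) = 16.9771
Z = (x - mean) / std
= (50 - 64.6667) / 16.9771
= -14.6667 / 16.9771
= -0.86

-0.86


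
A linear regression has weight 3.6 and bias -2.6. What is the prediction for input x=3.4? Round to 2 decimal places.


y = 3.6 * 3.4 + (-2.6)
= 12.24 + (-2.6)
= 9.64

9.64


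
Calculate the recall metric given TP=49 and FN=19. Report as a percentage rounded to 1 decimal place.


Recall = TP / (TP + FN) * 100
= 49 / (49 + 19)
= 49 / 68
= 0.7206
= 72.1%

72.1


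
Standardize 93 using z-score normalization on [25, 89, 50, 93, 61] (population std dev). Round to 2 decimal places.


Mean = (25 + 89 + 50 + 93 + 61) / 5 = 63.6
Variance = sum((x_i - mean)^2) / n = 638.24
Std = sqrt(638.24) = 25.2634
Z = (x - mean) / std
= (93 - 63.6) / 25.2634
= 29.4 / 25.2634
= 1.16

1.16


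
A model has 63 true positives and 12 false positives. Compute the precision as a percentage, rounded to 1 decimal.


Precision = TP / (TP + FP) * 100
= 63 / (63 + 12)
= 63 / 75
= 0.84
= 84.0%

84.0


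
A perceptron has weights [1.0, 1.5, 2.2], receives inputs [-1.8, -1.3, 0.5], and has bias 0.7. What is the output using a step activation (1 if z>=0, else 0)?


z = w . x + b
= 1.0*-1.8 + 1.5*-1.3 + 2.2*0.5 + 0.7
= -1.8 + -1.95 + 1.1 + 0.7
= -2.65 + 0.7
= -1.95
Since z = -1.95 < 0, output = 0

0


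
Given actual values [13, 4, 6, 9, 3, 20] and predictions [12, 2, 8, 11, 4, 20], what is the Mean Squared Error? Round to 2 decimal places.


Differences: [1, 2, -2, -2, -1, 0]
Squared errors: [1, 4, 4, 4, 1, 0]
Sum of squared errors = 14
MSE = 14 / 6 = 2.33

2.33


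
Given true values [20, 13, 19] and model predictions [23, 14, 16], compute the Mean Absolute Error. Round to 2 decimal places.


Absolute errors: [3, 1, 3]
Sum of absolute errors = 7
MAE = 7 / 3 = 2.33

2.33


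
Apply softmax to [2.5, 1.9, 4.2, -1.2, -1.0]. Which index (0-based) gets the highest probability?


Softmax is a monotonic transformation, so it preserves the argmax.
We need to find the index of the maximum logit.
Index 0: 2.5
Index 1: 1.9
Index 2: 4.2
Index 3: -1.2
Index 4: -1.0
Maximum logit = 4.2 at index 2

2


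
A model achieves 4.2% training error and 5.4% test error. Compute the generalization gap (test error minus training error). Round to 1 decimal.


Generalization gap = test_error - train_error
= 5.4 - 4.2
= 1.2%
A small gap suggests good generalization.

1.2


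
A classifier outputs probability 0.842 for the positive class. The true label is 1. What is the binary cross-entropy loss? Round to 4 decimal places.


For y=1: Loss = -log(p)
= -log(0.842)
= -(-0.172)
= 0.1720

0.1720


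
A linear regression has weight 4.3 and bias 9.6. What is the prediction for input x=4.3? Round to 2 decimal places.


y = 4.3 * 4.3 + (9.6)
= 18.49 + (9.6)
= 28.09

28.09


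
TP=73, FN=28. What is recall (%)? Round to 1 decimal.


Recall = TP / (TP + FN) * 100
= 73 / (73 + 28)
= 73 / 101
= 0.7228
= 72.3%

72.3


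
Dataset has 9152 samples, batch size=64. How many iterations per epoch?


Iterations per epoch = dataset_size / batch_size
= 9152 / 64
= 143

143


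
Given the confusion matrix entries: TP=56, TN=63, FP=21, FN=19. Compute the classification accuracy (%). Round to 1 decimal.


Accuracy = (TP + TN) / (TP + TN + FP + FN) * 100
= (56 + 63) / (56 + 63 + 21 + 19)
= 119 / 159
= 0.7484
= 74.8%

74.8


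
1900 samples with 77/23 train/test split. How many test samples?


Train samples = 1900 * 77% = 1463
Test samples = 1900 - 1463
= 437

437


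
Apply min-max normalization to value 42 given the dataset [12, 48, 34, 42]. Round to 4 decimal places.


Min = 12, Max = 48
Range = 48 - 12 = 36
Scaled = (x - min) / (max - min)
= (42 - 12) / 36
= 30 / 36
= 0.8333

0.8333


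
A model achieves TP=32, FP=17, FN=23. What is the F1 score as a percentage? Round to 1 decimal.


Precision = TP / (TP + FP) = 32 / 49 = 0.6531
Recall = TP / (TP + FN) = 32 / 55 = 0.5818
F1 = 2 * P * R / (P + R)
= 2 * 0.6531 * 0.5818 / (0.6531 + 0.5818)
= 0.7599 / 1.2349
= 0.6154
As percentage: 61.5%

61.5


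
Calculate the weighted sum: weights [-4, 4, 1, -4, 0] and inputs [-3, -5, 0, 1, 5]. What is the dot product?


Element-wise products:
-4 * -3 = 12
4 * -5 = -20
1 * 0 = 0
-4 * 1 = -4
0 * 5 = 0
Sum = 12 + -20 + 0 + -4 + 0
= -12

-12


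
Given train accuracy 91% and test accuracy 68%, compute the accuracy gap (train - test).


Gap = train_accuracy - test_accuracy
= 91 - 68
= 23%
This large gap strongly indicates overfitting.

23


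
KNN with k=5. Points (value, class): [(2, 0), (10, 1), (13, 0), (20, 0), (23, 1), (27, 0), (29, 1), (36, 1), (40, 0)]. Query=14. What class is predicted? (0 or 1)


Distances from query 14:
Point 13 (class 0): distance = 1
Point 10 (class 1): distance = 4
Point 20 (class 0): distance = 6
Point 23 (class 1): distance = 9
Point 2 (class 0): distance = 12
K=5 nearest neighbors: classes = [0, 1, 0, 1, 0]
Votes for class 1: 2 / 5
Majority vote => class 0

0


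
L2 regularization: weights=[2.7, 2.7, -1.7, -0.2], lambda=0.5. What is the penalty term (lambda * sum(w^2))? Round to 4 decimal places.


Squaring each weight:
2.7^2 = 7.29
2.7^2 = 7.29
(-1.7)^2 = 2.89
(-0.2)^2 = 0.04
Sum of squares = 17.51
Penalty = 0.5 * 17.51 = 8.7550

8.7550


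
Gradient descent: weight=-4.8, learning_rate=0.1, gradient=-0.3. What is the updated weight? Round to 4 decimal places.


w_new = w_old - lr * gradient
= -4.8 - 0.1 * -0.3
= -4.8 - (-0.03)
= -4.7700

-4.7700


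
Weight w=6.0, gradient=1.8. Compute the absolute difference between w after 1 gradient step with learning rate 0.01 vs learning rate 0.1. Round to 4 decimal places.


With lr=0.01: w_new = 6.0 - 0.01 * 1.8 = 5.982
With lr=0.1: w_new = 6.0 - 0.1 * 1.8 = 5.82
Absolute difference = |5.982 - 5.82|
= 0.1620

0.1620


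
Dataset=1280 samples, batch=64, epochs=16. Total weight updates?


Iterations per epoch = 1280 / 64 = 20
Total updates = iterations_per_epoch * epochs
= 20 * 16
= 320

320


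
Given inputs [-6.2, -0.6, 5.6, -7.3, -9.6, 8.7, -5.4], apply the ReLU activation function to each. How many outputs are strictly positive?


ReLU(x) = max(0, x) for each element:
ReLU(-6.2) = 0
ReLU(-0.6) = 0
ReLU(5.6) = 5.6
ReLU(-7.3) = 0
ReLU(-9.6) = 0
ReLU(8.7) = 8.7
ReLU(-5.4) = 0
Active neurons (>0): 2

2


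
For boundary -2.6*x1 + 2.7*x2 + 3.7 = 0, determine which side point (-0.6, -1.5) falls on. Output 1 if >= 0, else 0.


Compute -2.6 * -0.6 + 2.7 * -1.5 + 3.7
= 1.56 + -4.05 + 3.7
= 1.21
Since 1.21 >= 0, the point is on the positive side.

1


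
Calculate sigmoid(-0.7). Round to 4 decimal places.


sigmoid(z) = 1 / (1 + exp(-z))
exp(-(-0.7)) = exp(0.7) = 2.0138
1 + 2.0138 = 3.0138
1 / 3.0138 = 0.3318

0.3318


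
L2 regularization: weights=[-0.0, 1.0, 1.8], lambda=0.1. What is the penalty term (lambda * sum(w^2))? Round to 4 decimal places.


Squaring each weight:
(-0.0)^2 = 0.0
1.0^2 = 1.0
1.8^2 = 3.24
Sum of squares = 4.24
Penalty = 0.1 * 4.24 = 0.4240

0.4240


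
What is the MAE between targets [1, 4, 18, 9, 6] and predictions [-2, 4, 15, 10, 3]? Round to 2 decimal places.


Absolute errors: [3, 0, 3, 1, 3]
Sum of absolute errors = 10
MAE = 10 / 5 = 2.00

2.00


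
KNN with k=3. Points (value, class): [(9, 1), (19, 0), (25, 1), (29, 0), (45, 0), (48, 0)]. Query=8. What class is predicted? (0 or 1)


Distances from query 8:
Point 9 (class 1): distance = 1
Point 19 (class 0): distance = 11
Point 25 (class 1): distance = 17
K=3 nearest neighbors: classes = [1, 0, 1]
Votes for class 1: 2 / 3
Majority vote => class 1

1


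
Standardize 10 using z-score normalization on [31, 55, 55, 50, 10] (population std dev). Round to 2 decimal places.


Mean = (31 + 55 + 55 + 50 + 10) / 5 = 40.2
Variance = sum((x_i - mean)^2) / n = 306.16
Std = sqrt(306.16) = 17.4974
Z = (x - mean) / std
= (10 - 40.2) / 17.4974
= -30.2 / 17.4974
= -1.73

-1.73


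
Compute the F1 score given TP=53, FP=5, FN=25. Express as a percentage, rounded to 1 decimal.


Precision = TP / (TP + FP) = 53 / 58 = 0.9138
Recall = TP / (TP + FN) = 53 / 78 = 0.6795
F1 = 2 * P * R / (P + R)
= 2 * 0.9138 * 0.6795 / (0.9138 + 0.6795)
= 1.2418 / 1.5933
= 0.7794
As percentage: 77.9%

77.9


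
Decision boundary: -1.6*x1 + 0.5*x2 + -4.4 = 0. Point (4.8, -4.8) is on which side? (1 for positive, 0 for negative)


Compute -1.6 * 4.8 + 0.5 * -4.8 + -4.4
= -7.68 + -2.4 + -4.4
= -14.48
Since -14.48 < 0, the point is on the negative side.

0


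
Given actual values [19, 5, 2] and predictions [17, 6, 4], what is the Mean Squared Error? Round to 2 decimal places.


Differences: [2, -1, -2]
Squared errors: [4, 1, 4]
Sum of squared errors = 9
MSE = 9 / 3 = 3.00

3.00


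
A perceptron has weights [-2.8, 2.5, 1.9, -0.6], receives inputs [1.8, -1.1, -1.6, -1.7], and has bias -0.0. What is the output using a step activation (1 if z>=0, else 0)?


z = w . x + b
= -2.8*1.8 + 2.5*-1.1 + 1.9*-1.6 + -0.6*-1.7 + -0.0
= -5.04 + -2.75 + -3.04 + 1.02 + -0.0
= -9.81 + -0.0
= -9.81
Since z = -9.81 < 0, output = 0

0


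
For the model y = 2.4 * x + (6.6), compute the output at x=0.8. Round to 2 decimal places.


y = 2.4 * 0.8 + (6.6)
= 1.92 + (6.6)
= 8.52

8.52


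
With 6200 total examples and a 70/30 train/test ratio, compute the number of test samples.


Train samples = 6200 * 70% = 4340
Test samples = 6200 - 4340
= 1860

1860


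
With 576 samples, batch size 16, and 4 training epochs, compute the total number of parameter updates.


Iterations per epoch = 576 / 16 = 36
Total updates = iterations_per_epoch * epochs
= 36 * 4
= 144

144


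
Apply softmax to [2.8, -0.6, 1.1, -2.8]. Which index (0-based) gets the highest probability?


Softmax is a monotonic transformation, so it preserves the argmax.
We need to find the index of the maximum logit.
Index 0: 2.8
Index 1: -0.6
Index 2: 1.1
Index 3: -2.8
Maximum logit = 2.8 at index 0

0


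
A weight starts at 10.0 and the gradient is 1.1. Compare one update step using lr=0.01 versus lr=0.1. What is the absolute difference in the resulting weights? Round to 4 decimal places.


With lr=0.01: w_new = 10.0 - 0.01 * 1.1 = 9.989
With lr=0.1: w_new = 10.0 - 0.1 * 1.1 = 9.89
Absolute difference = |9.989 - 9.89|
= 0.0990

0.0990


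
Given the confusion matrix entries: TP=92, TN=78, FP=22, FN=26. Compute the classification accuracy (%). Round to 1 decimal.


Accuracy = (TP + TN) / (TP + TN + FP + FN) * 100
= (92 + 78) / (92 + 78 + 22 + 26)
= 170 / 218
= 0.7798
= 78.0%

78.0


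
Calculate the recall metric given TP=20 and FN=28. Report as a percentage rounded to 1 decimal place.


Recall = TP / (TP + FN) * 100
= 20 / (20 + 28)
= 20 / 48
= 0.4167
= 41.7%

41.7


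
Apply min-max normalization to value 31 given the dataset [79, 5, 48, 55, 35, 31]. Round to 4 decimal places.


Min = 5, Max = 79
Range = 79 - 5 = 74
Scaled = (x - min) / (max - min)
= (31 - 5) / 74
= 26 / 74
= 0.3514

0.3514


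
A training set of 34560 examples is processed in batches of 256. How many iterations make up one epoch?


Iterations per epoch = dataset_size / batch_size
= 34560 / 256
= 135

135


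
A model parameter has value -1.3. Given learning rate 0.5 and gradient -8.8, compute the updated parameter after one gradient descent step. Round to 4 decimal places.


w_new = w_old - lr * gradient
= -1.3 - 0.5 * -8.8
= -1.3 - (-4.4)
= 3.1000

3.1000


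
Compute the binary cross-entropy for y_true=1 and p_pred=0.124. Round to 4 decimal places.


For y=1: Loss = -log(p)
= -log(0.124)
= -(-2.0875)
= 2.0875

2.0875


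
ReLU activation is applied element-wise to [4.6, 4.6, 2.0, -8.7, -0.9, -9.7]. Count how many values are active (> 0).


ReLU(x) = max(0, x) for each element:
ReLU(4.6) = 4.6
ReLU(4.6) = 4.6
ReLU(2.0) = 2.0
ReLU(-8.7) = 0
ReLU(-0.9) = 0
ReLU(-9.7) = 0
Active neurons (>0): 3

3


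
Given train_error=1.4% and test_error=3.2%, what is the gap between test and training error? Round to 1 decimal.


Generalization gap = test_error - train_error
= 3.2 - 1.4
= 1.8%
A small gap suggests good generalization.

1.8


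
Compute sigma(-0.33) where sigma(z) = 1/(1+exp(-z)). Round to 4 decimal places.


sigmoid(z) = 1 / (1 + exp(-z))
exp(-(-0.33)) = exp(0.33) = 1.391
1 + 1.391 = 2.391
1 / 2.391 = 0.4182

0.4182


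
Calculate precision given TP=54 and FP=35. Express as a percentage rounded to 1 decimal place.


Precision = TP / (TP + FP) * 100
= 54 / (54 + 35)
= 54 / 89
= 0.6067
= 60.7%

60.7


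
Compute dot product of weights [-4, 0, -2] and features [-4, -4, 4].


Element-wise products:
-4 * -4 = 16
0 * -4 = 0
-2 * 4 = -8
Sum = 16 + 0 + -8
= 8

8


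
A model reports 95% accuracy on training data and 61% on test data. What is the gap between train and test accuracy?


Gap = train_accuracy - test_accuracy
= 95 - 61
= 34%
This large gap strongly indicates overfitting.

34


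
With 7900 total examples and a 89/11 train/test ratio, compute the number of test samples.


Train samples = 7900 * 89% = 7031
Test samples = 7900 - 7031
= 869

869


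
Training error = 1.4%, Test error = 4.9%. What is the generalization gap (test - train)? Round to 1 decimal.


Generalization gap = test_error - train_error
= 4.9 - 1.4
= 3.5%
A moderate gap.

3.5


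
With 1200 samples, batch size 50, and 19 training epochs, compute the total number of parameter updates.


Iterations per epoch = 1200 / 50 = 24
Total updates = iterations_per_epoch * epochs
= 24 * 19
= 456

456


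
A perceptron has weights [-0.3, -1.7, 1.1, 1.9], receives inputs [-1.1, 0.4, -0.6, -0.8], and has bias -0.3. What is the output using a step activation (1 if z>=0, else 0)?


z = w . x + b
= -0.3*-1.1 + -1.7*0.4 + 1.1*-0.6 + 1.9*-0.8 + -0.3
= 0.33 + -0.68 + -0.66 + -1.52 + -0.3
= -2.53 + -0.3
= -2.83
Since z = -2.83 < 0, output = 0

0


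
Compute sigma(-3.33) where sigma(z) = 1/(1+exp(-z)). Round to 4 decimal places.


sigmoid(z) = 1 / (1 + exp(-z))
exp(-(-3.33)) = exp(3.33) = 27.9383
1 + 27.9383 = 28.9383
1 / 28.9383 = 0.0346

0.0346


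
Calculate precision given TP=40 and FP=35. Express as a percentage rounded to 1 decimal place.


Precision = TP / (TP + FP) * 100
= 40 / (40 + 35)
= 40 / 75
= 0.5333
= 53.3%

53.3


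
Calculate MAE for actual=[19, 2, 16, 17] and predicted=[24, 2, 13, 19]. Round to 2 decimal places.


Absolute errors: [5, 0, 3, 2]
Sum of absolute errors = 10
MAE = 10 / 4 = 2.50

2.50


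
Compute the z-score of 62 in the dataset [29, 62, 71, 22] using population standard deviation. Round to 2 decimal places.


Mean = (29 + 62 + 71 + 22) / 4 = 46.0
Variance = sum((x_i - mean)^2) / n = 436.5
Std = sqrt(436.5) = 20.8926
Z = (x - mean) / std
= (62 - 46.0) / 20.8926
= 16.0 / 20.8926
= 0.77

0.77


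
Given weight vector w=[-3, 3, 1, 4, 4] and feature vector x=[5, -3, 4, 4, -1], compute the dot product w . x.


Element-wise products:
-3 * 5 = -15
3 * -3 = -9
1 * 4 = 4
4 * 4 = 16
4 * -1 = -4
Sum = -15 + -9 + 4 + 16 + -4
= -8

-8


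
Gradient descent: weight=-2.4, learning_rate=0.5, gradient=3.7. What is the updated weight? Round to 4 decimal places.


w_new = w_old - lr * gradient
= -2.4 - 0.5 * 3.7
= -2.4 - (1.85)
= -4.2500

-4.2500


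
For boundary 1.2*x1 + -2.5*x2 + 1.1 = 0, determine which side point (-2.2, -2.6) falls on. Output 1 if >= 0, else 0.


Compute 1.2 * -2.2 + -2.5 * -2.6 + 1.1
= -2.64 + 6.5 + 1.1
= 4.96
Since 4.96 >= 0, the point is on the positive side.

1


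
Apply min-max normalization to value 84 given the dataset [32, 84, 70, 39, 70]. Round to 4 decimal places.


Min = 32, Max = 84
Range = 84 - 32 = 52
Scaled = (x - min) / (max - min)
= (84 - 32) / 52
= 52 / 52
= 1.0000

1.0000


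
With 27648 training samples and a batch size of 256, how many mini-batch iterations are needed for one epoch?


Iterations per epoch = dataset_size / batch_size
= 27648 / 256
= 108

108


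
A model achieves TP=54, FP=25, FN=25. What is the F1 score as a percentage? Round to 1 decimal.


Precision = TP / (TP + FP) = 54 / 79 = 0.6835
Recall = TP / (TP + FN) = 54 / 79 = 0.6835
F1 = 2 * P * R / (P + R)
= 2 * 0.6835 * 0.6835 / (0.6835 + 0.6835)
= 0.9345 / 1.3671
= 0.6835
As percentage: 68.4%

68.4


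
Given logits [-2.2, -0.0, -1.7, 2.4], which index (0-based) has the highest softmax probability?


Softmax is a monotonic transformation, so it preserves the argmax.
We need to find the index of the maximum logit.
Index 0: -2.2
Index 1: -0.0
Index 2: -1.7
Index 3: 2.4
Maximum logit = 2.4 at index 3

3


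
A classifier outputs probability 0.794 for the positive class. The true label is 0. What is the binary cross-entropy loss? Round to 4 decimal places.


For y=0: Loss = -log(1-p)
= -log(1 - 0.794)
= -log(0.206)
= -(-1.5799)
= 1.5799

1.5799


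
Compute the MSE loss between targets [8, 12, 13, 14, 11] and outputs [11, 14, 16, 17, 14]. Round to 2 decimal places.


Differences: [-3, -2, -3, -3, -3]
Squared errors: [9, 4, 9, 9, 9]
Sum of squared errors = 40
MSE = 40 / 5 = 8.00

8.00


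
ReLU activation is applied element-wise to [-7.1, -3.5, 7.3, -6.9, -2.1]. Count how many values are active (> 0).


ReLU(x) = max(0, x) for each element:
ReLU(-7.1) = 0
ReLU(-3.5) = 0
ReLU(7.3) = 7.3
ReLU(-6.9) = 0
ReLU(-2.1) = 0
Active neurons (>0): 1

1


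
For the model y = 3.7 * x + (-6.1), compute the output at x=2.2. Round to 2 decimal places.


y = 3.7 * 2.2 + (-6.1)
= 8.14 + (-6.1)
= 2.04

2.04


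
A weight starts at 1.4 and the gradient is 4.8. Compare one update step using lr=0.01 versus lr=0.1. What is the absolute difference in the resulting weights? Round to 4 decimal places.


With lr=0.01: w_new = 1.4 - 0.01 * 4.8 = 1.352
With lr=0.1: w_new = 1.4 - 0.1 * 4.8 = 0.92
Absolute difference = |1.352 - 0.92|
= 0.4320

0.4320


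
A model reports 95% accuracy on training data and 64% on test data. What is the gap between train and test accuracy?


Gap = train_accuracy - test_accuracy
= 95 - 64
= 31%
This large gap strongly indicates overfitting.

31


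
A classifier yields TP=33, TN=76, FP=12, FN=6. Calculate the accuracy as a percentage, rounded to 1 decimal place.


Accuracy = (TP + TN) / (TP + TN + FP + FN) * 100
= (33 + 76) / (33 + 76 + 12 + 6)
= 109 / 127
= 0.8583
= 85.8%

85.8


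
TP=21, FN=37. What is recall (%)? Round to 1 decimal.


Recall = TP / (TP + FN) * 100
= 21 / (21 + 37)
= 21 / 58
= 0.3621
= 36.2%

36.2


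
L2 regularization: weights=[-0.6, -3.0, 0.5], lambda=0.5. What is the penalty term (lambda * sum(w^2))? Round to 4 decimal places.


Squaring each weight:
(-0.6)^2 = 0.36
(-3.0)^2 = 9.0
0.5^2 = 0.25
Sum of squares = 9.61
Penalty = 0.5 * 9.61 = 4.8050

4.8050


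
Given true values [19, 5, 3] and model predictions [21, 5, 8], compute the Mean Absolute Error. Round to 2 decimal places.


Absolute errors: [2, 0, 5]
Sum of absolute errors = 7
MAE = 7 / 3 = 2.33

2.33


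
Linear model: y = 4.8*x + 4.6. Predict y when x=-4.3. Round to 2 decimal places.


y = 4.8 * -4.3 + (4.6)
= -20.64 + (4.6)
= -16.04

-16.04


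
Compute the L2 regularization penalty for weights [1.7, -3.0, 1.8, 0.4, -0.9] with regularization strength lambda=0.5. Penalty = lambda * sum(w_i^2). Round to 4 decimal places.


Squaring each weight:
1.7^2 = 2.89
(-3.0)^2 = 9.0
1.8^2 = 3.24
0.4^2 = 0.16
(-0.9)^2 = 0.81
Sum of squares = 16.1
Penalty = 0.5 * 16.1 = 8.0500

8.0500


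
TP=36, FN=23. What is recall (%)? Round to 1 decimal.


Recall = TP / (TP + FN) * 100
= 36 / (36 + 23)
= 36 / 59
= 0.6102
= 61.0%

61.0


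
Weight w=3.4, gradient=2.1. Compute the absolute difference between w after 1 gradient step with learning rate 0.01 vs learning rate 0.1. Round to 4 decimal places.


With lr=0.01: w_new = 3.4 - 0.01 * 2.1 = 3.379
With lr=0.1: w_new = 3.4 - 0.1 * 2.1 = 3.19
Absolute difference = |3.379 - 3.19|
= 0.1890

0.1890


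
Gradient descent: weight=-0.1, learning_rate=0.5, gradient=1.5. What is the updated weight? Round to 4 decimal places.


w_new = w_old - lr * gradient
= -0.1 - 0.5 * 1.5
= -0.1 - (0.75)
= -0.8500

-0.8500


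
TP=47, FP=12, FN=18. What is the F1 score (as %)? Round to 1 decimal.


Precision = TP / (TP + FP) = 47 / 59 = 0.7966
Recall = TP / (TP + FN) = 47 / 65 = 0.7231
F1 = 2 * P * R / (P + R)
= 2 * 0.7966 * 0.7231 / (0.7966 + 0.7231)
= 1.152 / 1.5197
= 0.7581
As percentage: 75.8%

75.8


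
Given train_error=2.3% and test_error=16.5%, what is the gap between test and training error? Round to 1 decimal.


Generalization gap = test_error - train_error
= 16.5 - 2.3
= 14.2%
A large gap suggests overfitting.

14.2


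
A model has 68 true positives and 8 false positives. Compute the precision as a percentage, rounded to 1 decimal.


Precision = TP / (TP + FP) * 100
= 68 / (68 + 8)
= 68 / 76
= 0.8947
= 89.5%

89.5


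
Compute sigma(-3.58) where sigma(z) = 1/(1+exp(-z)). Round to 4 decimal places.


sigmoid(z) = 1 / (1 + exp(-z))
exp(-(-3.58)) = exp(3.58) = 35.8735
1 + 35.8735 = 36.8735
1 / 36.8735 = 0.0271

0.0271


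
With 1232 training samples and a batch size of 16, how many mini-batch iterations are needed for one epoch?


Iterations per epoch = dataset_size / batch_size
= 1232 / 16
= 77

77


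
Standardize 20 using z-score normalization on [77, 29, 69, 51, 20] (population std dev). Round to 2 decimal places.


Mean = (77 + 29 + 69 + 51 + 20) / 5 = 49.2
Variance = sum((x_i - mean)^2) / n = 485.76
Std = sqrt(485.76) = 22.04
Z = (x - mean) / std
= (20 - 49.2) / 22.04
= -29.2 / 22.04
= -1.32

-1.32


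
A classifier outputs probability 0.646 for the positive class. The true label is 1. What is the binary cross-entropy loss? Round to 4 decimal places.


For y=1: Loss = -log(p)
= -log(0.646)
= -(-0.437)
= 0.4370

0.4370


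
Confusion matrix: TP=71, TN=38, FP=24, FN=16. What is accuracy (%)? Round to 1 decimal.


Accuracy = (TP + TN) / (TP + TN + FP + FN) * 100
= (71 + 38) / (71 + 38 + 24 + 16)
= 109 / 149
= 0.7315
= 73.2%

73.2


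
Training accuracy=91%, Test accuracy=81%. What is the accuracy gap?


Gap = train_accuracy - test_accuracy
= 91 - 81
= 10%
This moderate gap may indicate mild overfitting.

10


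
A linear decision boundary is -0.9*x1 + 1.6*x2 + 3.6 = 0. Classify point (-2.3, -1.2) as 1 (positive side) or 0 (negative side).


Compute -0.9 * -2.3 + 1.6 * -1.2 + 3.6
= 2.07 + -1.92 + 3.6
= 3.75
Since 3.75 >= 0, the point is on the positive side.

1
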